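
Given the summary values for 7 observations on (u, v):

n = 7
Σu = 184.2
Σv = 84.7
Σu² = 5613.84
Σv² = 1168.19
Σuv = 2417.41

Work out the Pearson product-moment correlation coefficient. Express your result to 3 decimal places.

0.569

r = (nΣuv − ΣuΣv) / √[(nΣu² − (Σu)²)(nΣv² − (Σv)²)]
Numerator: 7×2417.41 − 184.2×84.7 = 1320.13
Denominator: √[(39296.88 − 33929.64)(8177.33 − 7174.09)] = √[5367.24 × 1003.24] = 2320.4805
r = 1320.13 / 2320.4805 ≈ 0.569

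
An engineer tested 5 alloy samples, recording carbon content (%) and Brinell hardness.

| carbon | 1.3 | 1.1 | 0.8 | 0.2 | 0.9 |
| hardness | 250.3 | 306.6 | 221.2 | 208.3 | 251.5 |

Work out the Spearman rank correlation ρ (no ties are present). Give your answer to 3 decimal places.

Rank carbon: 5, 4, 2, 1, 3
Rank hardness: 3, 5, 2, 1, 4
d = rank(carbon) − rank(hardness): 2, -1, 0, 0, -1; Σd² = 6
ρ = 1 − 6Σd² / [n(n²−1)] = 1 − 6×6 / (5×24) = 1 − 36/120 ≈ 0.700

0.700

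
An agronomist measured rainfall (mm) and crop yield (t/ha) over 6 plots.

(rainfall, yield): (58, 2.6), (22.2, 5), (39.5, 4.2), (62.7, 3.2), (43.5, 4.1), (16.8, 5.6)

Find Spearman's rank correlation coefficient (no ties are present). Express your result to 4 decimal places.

-0.9429

Rank rainfall: 5, 2, 3, 6, 4, 1
Rank yield: 1, 5, 4, 2, 3, 6
d = rank(rainfall) − rank(yield): 4, -3, -1, 4, 1, -5; Σd² = 68
ρ = 1 − 6Σd² / [n(n²−1)] = 1 − 6×68 / (6×35) = 1 − 408/210 ≈ -0.9429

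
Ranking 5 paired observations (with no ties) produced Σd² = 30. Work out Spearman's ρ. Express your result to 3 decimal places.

ρ = 1 − 6Σd² / [n(n²−1)] = 1 − 6×30 / (5×24)
  = 1 − 180/120 = 1 − 1.5000 ≈ -0.500

-0.500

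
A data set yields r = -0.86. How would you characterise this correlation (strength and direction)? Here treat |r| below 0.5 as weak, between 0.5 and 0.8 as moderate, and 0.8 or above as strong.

r = -0.86 < 0 so the relationship is negative.
|r| = 0.86, which falls in the strong range.

strong negative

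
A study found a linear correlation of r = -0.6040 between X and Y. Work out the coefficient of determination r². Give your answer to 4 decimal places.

0.3648

r² = (-0.6040)² = 0.3648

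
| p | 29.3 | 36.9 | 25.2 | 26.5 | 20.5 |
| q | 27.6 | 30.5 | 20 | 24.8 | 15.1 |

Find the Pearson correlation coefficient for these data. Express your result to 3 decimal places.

n = 5, Σp = 138.4, Σq = 118, Σp² = 3977.64, Σq² = 2935.06, Σpq = 3404.88
nΣpq − ΣpΣq = 17024.4 − 16331.2 = 693.2
nΣp² − (Σp)² = 19888.2 − 19154.56 = 733.64; nΣq² − (Σq)² = 14675.3 − 13924 = 751.3
r = 693.2 / √(733.64 × 751.3) = 693.2 / 742.4175 ≈ 0.934

0.934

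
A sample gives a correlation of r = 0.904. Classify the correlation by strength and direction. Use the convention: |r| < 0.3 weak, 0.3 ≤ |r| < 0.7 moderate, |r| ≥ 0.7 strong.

strong positive

r = 0.904 > 0 so the relationship is positive.
|r| = 0.904, which falls in the strong range.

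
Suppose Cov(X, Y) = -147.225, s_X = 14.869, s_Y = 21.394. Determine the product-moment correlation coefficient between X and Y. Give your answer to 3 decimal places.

r = Cov(X,Y) / (s_X · s_Y) = -147.225 / (14.869 × 21.394)
  = -147.225 / 318.1074 ≈ -0.463

-0.463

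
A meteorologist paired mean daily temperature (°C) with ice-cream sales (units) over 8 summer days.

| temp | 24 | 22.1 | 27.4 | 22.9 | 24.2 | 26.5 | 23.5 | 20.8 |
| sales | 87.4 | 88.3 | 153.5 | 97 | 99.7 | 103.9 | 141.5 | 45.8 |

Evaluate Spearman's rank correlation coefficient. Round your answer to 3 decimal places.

Rank temp: 5, 2, 8, 3, 6, 7, 4, 1
Rank sales: 2, 3, 8, 4, 5, 6, 7, 1
d = rank(temp) − rank(sales): 3, -1, 0, -1, 1, 1, -3, 0; Σd² = 22
ρ = 1 − 6Σd² / [n(n²−1)] = 1 − 6×22 / (8×63) = 1 − 132/504 ≈ 0.738

0.738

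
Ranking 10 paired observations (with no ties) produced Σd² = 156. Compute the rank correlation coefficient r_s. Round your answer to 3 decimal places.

ρ = 1 − 6Σd² / [n(n²−1)] = 1 − 6×156 / (10×99)
  = 1 − 936/990 = 1 − 0.9455 ≈ 0.055

0.055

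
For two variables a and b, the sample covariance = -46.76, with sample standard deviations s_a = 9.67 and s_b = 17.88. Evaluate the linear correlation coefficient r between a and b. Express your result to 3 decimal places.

-0.270

r = Cov(a,b) / (s_a · s_b) = -46.76 / (9.67 × 17.88)
  = -46.76 / 172.8996 ≈ -0.270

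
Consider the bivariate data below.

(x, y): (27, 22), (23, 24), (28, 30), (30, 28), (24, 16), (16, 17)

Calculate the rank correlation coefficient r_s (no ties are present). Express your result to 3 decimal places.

0.657

Rank x: 4, 2, 5, 6, 3, 1
Rank y: 3, 4, 6, 5, 1, 2
d = rank(x) − rank(y): 1, -2, -1, 1, 2, -1; Σd² = 12
ρ = 1 − 6Σd² / [n(n²−1)] = 1 − 6×12 / (6×35) = 1 − 72/210 ≈ 0.657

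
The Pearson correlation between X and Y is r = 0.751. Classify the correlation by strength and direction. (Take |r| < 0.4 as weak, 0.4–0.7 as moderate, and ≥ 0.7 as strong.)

strong positive

r = 0.751 > 0 so the relationship is positive.
|r| = 0.751, which falls in the strong range.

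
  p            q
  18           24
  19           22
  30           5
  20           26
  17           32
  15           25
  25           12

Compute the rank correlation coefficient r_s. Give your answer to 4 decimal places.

Rank p: 3, 4, 7, 5, 2, 1, 6
Rank q: 4, 3, 1, 6, 7, 5, 2
d = rank(p) − rank(q): -1, 1, 6, -1, -5, -4, 4; Σd² = 96
ρ = 1 − 6Σd² / [n(n²−1)] = 1 − 6×96 / (7×48) = 1 − 576/336 ≈ -0.7143

-0.7143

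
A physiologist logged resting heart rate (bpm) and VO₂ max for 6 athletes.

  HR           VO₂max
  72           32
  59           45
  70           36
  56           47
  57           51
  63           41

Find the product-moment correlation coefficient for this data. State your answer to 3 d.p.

n = 6, Σx = 377, Σy = 252, Σx² = 23919, Σy² = 10836, Σxy = 15601
nΣxy − ΣxΣy = 93606 − 95004 = -1398
nΣx² − (Σx)² = 143514 − 142129 = 1385; nΣy² − (Σy)² = 65016 − 63504 = 1512
r = -1398 / √(1385 × 1512) = -1398 / 1447.1075 ≈ -0.966

-0.966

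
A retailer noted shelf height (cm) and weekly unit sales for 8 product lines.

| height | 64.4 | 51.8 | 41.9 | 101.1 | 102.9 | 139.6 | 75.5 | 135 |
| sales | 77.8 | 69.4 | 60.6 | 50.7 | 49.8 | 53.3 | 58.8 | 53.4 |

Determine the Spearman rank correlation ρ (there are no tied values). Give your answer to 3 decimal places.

Rank height: 3, 2, 1, 5, 6, 8, 4, 7
Rank sales: 8, 7, 6, 2, 1, 3, 5, 4
d = rank(height) − rank(sales): -5, -5, -5, 3, 5, 5, -1, 3; Σd² = 144
ρ = 1 − 6Σd² / [n(n²−1)] = 1 − 6×144 / (8×63) = 1 − 864/504 ≈ -0.714

-0.714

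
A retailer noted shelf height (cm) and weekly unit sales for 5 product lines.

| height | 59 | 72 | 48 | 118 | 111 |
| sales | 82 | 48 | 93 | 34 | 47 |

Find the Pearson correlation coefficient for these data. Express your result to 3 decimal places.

n = 5, Σx = 408, Σy = 304, Σx² = 37214, Σy² = 21042, Σxy = 21987
nΣxy − ΣxΣy = 109935 − 124032 = -14097
nΣx² − (Σx)² = 186070 − 166464 = 19606; nΣy² − (Σy)² = 105210 − 92416 = 12794
r = -14097 / √(19606 × 12794) = -14097 / 15837.9028 ≈ -0.890

-0.890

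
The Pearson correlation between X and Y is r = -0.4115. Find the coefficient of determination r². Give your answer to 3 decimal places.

0.169

r² = (-0.4115)² = 0.169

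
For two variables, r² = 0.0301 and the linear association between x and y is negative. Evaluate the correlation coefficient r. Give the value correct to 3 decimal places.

-0.173

|r| = √0.0301 = 0.173
The association is negative, so r = −0.173.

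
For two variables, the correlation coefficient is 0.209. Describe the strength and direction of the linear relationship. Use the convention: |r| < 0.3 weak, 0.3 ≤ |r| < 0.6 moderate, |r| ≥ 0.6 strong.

weak positive

r = 0.209 > 0 so the relationship is positive.
|r| = 0.209, which falls in the weak range.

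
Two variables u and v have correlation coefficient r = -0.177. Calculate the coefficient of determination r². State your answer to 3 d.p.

0.031

r² = (-0.177)² = 0.031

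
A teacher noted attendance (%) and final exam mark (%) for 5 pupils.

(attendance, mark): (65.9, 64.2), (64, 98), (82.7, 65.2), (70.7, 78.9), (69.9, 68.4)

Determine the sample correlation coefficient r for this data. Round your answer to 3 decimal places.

n = 5, Σx = 353.2, Σy = 374.7, Σx² = 25162.6, Σy² = 28880.45, Σxy = 26254.21
nΣxy − ΣxΣy = 131271.05 − 132344.04 = -1072.99
nΣx² − (Σx)² = 125813 − 124750.24 = 1062.76; nΣy² − (Σy)² = 144402.25 − 140400.09 = 4002.16
r = -1072.99 / √(1062.76 × 4002.16) = -1072.99 / 2062.3616 ≈ -0.520

-0.520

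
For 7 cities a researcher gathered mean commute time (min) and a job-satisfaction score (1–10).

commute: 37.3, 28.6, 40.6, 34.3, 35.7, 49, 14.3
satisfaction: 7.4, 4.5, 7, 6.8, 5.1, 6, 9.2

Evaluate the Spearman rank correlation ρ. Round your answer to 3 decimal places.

Rank commute: 5, 2, 6, 3, 4, 7, 1
Rank satisfaction: 6, 1, 5, 4, 2, 3, 7
d = rank(commute) − rank(satisfaction): -1, 1, 1, -1, 2, 4, -6; Σd² = 60
ρ = 1 − 6Σd² / [n(n²−1)] = 1 − 6×60 / (7×48) = 1 − 360/336 ≈ -0.071

-0.071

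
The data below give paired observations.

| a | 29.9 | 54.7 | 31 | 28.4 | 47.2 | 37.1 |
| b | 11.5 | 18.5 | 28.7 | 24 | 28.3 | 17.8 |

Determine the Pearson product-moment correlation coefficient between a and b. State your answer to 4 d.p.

n = 6, Σa = 228.3, Σb = 128.8, Σa² = 9257.91, Σb² = 2991.92, Σab = 4923.24
nΣab − ΣaΣb = 29539.44 − 29405.04 = 134.4
nΣa² − (Σa)² = 55547.46 − 52120.89 = 3426.57; nΣb² − (Σb)² = 17951.52 − 16589.44 = 1362.08
r = 134.4 / √(3426.57 × 1362.08) = 134.4 / 2160.3848 ≈ 0.0622

0.0622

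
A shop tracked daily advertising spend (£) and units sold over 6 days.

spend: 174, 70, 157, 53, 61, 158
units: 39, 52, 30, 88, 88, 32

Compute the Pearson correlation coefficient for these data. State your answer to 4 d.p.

-0.8851

n = 6, Σx = 673, Σy = 329, Σx² = 91319, Σy² = 21637, Σxy = 30224
nΣxy − ΣxΣy = 181344 − 221417 = -40073
nΣx² − (Σx)² = 547914 − 452929 = 94985; nΣy² − (Σy)² = 129822 − 108241 = 21581
r = -40073 / √(94985 × 21581) = -40073 / 45275.5042 ≈ -0.8851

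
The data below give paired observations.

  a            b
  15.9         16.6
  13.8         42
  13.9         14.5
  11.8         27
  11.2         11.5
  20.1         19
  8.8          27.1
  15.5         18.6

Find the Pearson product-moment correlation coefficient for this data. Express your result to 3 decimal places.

n = 8, Σa = 111, Σb = 176.3, Σa² = 1622.84, Σb² = 4552.43, Σab = 2401.17
nΣab − ΣaΣb = 19209.36 − 19569.3 = -359.94
nΣa² − (Σa)² = 12982.72 − 12321 = 661.72; nΣb² − (Σb)² = 36419.44 − 31081.69 = 5337.75
r = -359.94 / √(661.72 × 5337.75) = -359.94 / 1879.3871 ≈ -0.192

-0.192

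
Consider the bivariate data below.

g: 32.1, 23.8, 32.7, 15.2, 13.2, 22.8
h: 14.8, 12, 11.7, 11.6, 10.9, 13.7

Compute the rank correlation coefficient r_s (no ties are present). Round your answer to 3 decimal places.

Rank g: 5, 4, 6, 2, 1, 3
Rank h: 6, 4, 3, 2, 1, 5
d = rank(g) − rank(h): -1, 0, 3, 0, 0, -2; Σd² = 14
ρ = 1 − 6Σd² / [n(n²−1)] = 1 − 6×14 / (6×35) = 1 − 84/210 ≈ 0.600

0.600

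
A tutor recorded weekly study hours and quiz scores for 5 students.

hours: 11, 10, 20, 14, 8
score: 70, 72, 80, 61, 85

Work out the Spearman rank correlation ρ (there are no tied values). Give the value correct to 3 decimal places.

Rank hours: 3, 2, 5, 4, 1
Rank score: 2, 3, 4, 1, 5
d = rank(hours) − rank(score): 1, -1, 1, 3, -4; Σd² = 28
ρ = 1 − 6Σd² / [n(n²−1)] = 1 − 6×28 / (5×24) = 1 − 168/120 ≈ -0.400

-0.400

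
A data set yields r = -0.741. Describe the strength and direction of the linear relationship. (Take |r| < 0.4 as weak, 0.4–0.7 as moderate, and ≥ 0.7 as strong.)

r = -0.741 < 0 so the relationship is negative.
|r| = 0.741, which falls in the strong range.

strong negative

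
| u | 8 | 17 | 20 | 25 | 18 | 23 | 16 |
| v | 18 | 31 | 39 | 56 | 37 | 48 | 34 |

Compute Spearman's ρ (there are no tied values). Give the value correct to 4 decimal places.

Rank u: 1, 3, 5, 7, 4, 6, 2
Rank v: 1, 2, 5, 7, 4, 6, 3
d = rank(u) − rank(v): 0, 1, 0, 0, 0, 0, -1; Σd² = 2
ρ = 1 − 6Σd² / [n(n²−1)] = 1 − 6×2 / (7×48) = 1 − 12/336 ≈ 0.9643

0.9643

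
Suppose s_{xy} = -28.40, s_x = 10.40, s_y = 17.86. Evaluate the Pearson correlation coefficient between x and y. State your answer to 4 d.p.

-0.1529

r = Cov(x,y) / (s_x · s_y) = -28.40 / (10.40 × 17.86)
  = -28.40 / 185.7440 ≈ -0.1529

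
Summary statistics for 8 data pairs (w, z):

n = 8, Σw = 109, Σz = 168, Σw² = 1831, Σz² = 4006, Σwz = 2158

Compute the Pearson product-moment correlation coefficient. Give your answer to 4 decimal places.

r = (nΣwz − ΣwΣz) / √[(nΣw² − (Σw)²)(nΣz² − (Σz)²)]
Numerator: 8×2158 − 109×168 = -1048
Denominator: √[(14648 − 11881)(32048 − 28224)] = √[2767 × 3824] = 3252.8461
r = -1048 / 3252.8461 ≈ -0.3222

-0.3222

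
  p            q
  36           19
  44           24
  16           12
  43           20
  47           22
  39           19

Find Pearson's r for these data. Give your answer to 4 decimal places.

0.9474

n = 6, Σp = 225, Σq = 116, Σp² = 9067, Σq² = 2326, Σpq = 4567
nΣpq − ΣpΣq = 27402 − 26100 = 1302
nΣp² − (Σp)² = 54402 − 50625 = 3777; nΣq² − (Σq)² = 13956 − 13456 = 500
r = 1302 / √(3777 × 500) = 1302 / 1374.2271 ≈ 0.9474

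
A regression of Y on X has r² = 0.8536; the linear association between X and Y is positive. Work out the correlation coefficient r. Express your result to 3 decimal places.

0.924

|r| = √0.8536 = 0.924
The association is positive, so r = 0.924.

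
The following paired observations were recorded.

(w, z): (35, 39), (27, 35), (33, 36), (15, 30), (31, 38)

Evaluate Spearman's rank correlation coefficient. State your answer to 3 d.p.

Rank w: 5, 2, 4, 1, 3
Rank z: 5, 2, 3, 1, 4
d = rank(w) − rank(z): 0, 0, 1, 0, -1; Σd² = 2
ρ = 1 − 6Σd² / [n(n²−1)] = 1 − 6×2 / (5×24) = 1 − 12/120 ≈ 0.900

0.900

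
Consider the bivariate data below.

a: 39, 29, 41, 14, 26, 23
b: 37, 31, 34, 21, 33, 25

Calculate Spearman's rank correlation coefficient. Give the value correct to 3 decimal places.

Rank a: 5, 4, 6, 1, 3, 2
Rank b: 6, 3, 5, 1, 4, 2
d = rank(a) − rank(b): -1, 1, 1, 0, -1, 0; Σd² = 4
ρ = 1 − 6Σd² / [n(n²−1)] = 1 − 6×4 / (6×35) = 1 − 24/210 ≈ 0.886

0.886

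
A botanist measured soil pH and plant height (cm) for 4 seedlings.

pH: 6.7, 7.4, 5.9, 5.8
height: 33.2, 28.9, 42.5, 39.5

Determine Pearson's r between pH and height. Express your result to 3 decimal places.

-0.963

n = 4, Σx = 25.8, Σy = 144.1, Σx² = 168.1, Σy² = 5303.95, Σxy = 916.15
nΣxy − ΣxΣy = 3664.6 − 3717.78 = -53.18
nΣx² − (Σx)² = 672.4 − 665.64 = 6.76; nΣy² − (Σy)² = 21215.8 − 20764.81 = 450.99
r = -53.18 / √(6.76 × 450.99) = -53.18 / 55.2150 ≈ -0.963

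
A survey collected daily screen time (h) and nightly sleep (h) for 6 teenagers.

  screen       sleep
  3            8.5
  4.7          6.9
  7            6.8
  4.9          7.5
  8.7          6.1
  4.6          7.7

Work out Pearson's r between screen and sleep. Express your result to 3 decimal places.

-0.918

n = 6, Σx = 32.9, Σy = 43.5, Σx² = 200.95, Σy² = 318.85, Σxy = 230.77
nΣxy − ΣxΣy = 1384.62 − 1431.15 = -46.53
nΣx² − (Σx)² = 1205.7 − 1082.41 = 123.29; nΣy² − (Σy)² = 1913.1 − 1892.25 = 20.85
r = -46.53 / √(123.29 × 20.85) = -46.53 / 50.7011 ≈ -0.918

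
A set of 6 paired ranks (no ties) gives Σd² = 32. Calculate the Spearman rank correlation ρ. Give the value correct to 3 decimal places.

0.086

ρ = 1 − 6Σd² / [n(n²−1)] = 1 − 6×32 / (6×35)
  = 1 − 192/210 = 1 − 0.9143 ≈ 0.086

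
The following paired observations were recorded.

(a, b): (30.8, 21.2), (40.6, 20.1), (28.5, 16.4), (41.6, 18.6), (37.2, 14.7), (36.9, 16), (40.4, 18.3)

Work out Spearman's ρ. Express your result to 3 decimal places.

Rank a: 2, 6, 1, 7, 4, 3, 5
Rank b: 7, 6, 3, 5, 1, 2, 4
d = rank(a) − rank(b): -5, 0, -2, 2, 3, 1, 1; Σd² = 44
ρ = 1 − 6Σd² / [n(n²−1)] = 1 − 6×44 / (7×48) = 1 − 264/336 ≈ 0.214

0.214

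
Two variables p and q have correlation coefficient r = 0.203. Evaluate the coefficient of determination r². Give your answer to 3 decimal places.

0.041

r² = (0.203)² = 0.041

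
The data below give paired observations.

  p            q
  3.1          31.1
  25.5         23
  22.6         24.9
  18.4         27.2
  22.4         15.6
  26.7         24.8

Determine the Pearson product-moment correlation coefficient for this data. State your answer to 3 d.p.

n = 6, Σp = 118.7, Σq = 146.6, Σp² = 2723.83, Σq² = 3714.46, Σpq = 2757.73
nΣpq − ΣpΣq = 16546.38 − 17401.42 = -855.04
nΣp² − (Σp)² = 16342.98 − 14089.69 = 2253.29; nΣq² − (Σq)² = 22286.76 − 21491.56 = 795.2
r = -855.04 / √(2253.29 × 795.2) = -855.04 / 1338.5874 ≈ -0.639

-0.639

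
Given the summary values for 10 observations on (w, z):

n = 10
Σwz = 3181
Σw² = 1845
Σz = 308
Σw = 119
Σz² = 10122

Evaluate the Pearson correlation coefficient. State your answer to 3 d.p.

-0.927

r = (nΣwz − ΣwΣz) / √[(nΣw² − (Σw)²)(nΣz² − (Σz)²)]
Numerator: 10×3181 − 119×308 = -4842
Denominator: √[(18450 − 14161)(101220 − 94864)] = √[4289 × 6356] = 5221.1956
r = -4842 / 5221.1956 ≈ -0.927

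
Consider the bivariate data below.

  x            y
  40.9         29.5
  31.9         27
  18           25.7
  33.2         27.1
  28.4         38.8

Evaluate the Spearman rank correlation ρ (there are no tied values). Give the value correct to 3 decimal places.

0.400

Rank x: 5, 3, 1, 4, 2
Rank y: 4, 2, 1, 3, 5
d = rank(x) − rank(y): 1, 1, 0, 1, -3; Σd² = 12
ρ = 1 − 6Σd² / [n(n²−1)] = 1 − 6×12 / (5×24) = 1 − 72/120 ≈ 0.400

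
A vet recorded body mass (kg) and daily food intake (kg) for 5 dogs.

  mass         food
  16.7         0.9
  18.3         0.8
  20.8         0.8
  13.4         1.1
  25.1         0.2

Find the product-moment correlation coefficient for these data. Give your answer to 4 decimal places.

n = 5, Σx = 94.3, Σy = 3.8, Σx² = 1855.99, Σy² = 3.34, Σxy = 66.07
nΣxy − ΣxΣy = 330.35 − 358.34 = -27.99
nΣx² − (Σx)² = 9279.95 − 8892.49 = 387.46; nΣy² − (Σy)² = 16.7 − 14.44 = 2.26
r = -27.99 / √(387.46 × 2.26) = -27.99 / 29.5915 ≈ -0.9459

-0.9459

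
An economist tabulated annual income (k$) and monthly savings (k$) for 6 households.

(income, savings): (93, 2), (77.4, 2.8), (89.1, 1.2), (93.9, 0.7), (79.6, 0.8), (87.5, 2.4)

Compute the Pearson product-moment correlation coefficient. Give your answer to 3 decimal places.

n = 6, Σx = 520.5, Σy = 9.9, Σx² = 45388.19, Σy² = 20.17, Σxy = 849.05
nΣxy − ΣxΣy = 5094.3 − 5152.95 = -58.65
nΣx² − (Σx)² = 272329.14 − 270920.25 = 1408.89; nΣy² − (Σy)² = 121.02 − 98.01 = 23.01
r = -58.65 / √(1408.89 × 23.01) = -58.65 / 180.0515 ≈ -0.326

-0.326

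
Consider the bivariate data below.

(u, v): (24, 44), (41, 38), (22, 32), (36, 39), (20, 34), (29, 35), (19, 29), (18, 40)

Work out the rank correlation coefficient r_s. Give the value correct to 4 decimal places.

0.2381

Rank u: 5, 8, 4, 7, 3, 6, 2, 1
Rank v: 8, 5, 2, 6, 3, 4, 1, 7
d = rank(u) − rank(v): -3, 3, 2, 1, 0, 2, 1, -6; Σd² = 64
ρ = 1 − 6Σd² / [n(n²−1)] = 1 − 6×64 / (8×63) = 1 − 384/504 ≈ 0.2381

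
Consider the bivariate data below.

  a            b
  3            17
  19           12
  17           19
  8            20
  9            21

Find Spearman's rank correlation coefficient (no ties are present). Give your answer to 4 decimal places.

Rank a: 1, 5, 4, 2, 3
Rank b: 2, 1, 3, 4, 5
d = rank(a) − rank(b): -1, 4, 1, -2, -2; Σd² = 26
ρ = 1 − 6Σd² / [n(n²−1)] = 1 − 6×26 / (5×24) = 1 − 156/120 ≈ -0.3000

-0.3000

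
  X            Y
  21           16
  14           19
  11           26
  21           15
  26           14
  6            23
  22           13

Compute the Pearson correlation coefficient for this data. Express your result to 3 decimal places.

-0.895

n = 7, ΣX = 121, ΣY = 126, ΣX² = 2395, ΣY² = 2412, ΣXY = 1991
nΣXY − ΣXΣY = 13937 − 15246 = -1309
nΣX² − (ΣX)² = 16765 − 14641 = 2124; nΣY² − (ΣY)² = 16884 − 15876 = 1008
r = -1309 / √(2124 × 1008) = -1309 / 1463.2129 ≈ -0.895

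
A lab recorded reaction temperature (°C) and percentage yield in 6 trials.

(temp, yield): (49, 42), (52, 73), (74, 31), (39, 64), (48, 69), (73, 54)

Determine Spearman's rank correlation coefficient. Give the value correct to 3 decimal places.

Rank temp: 3, 4, 6, 1, 2, 5
Rank yield: 2, 6, 1, 4, 5, 3
d = rank(temp) − rank(yield): 1, -2, 5, -3, -3, 2; Σd² = 52
ρ = 1 − 6Σd² / [n(n²−1)] = 1 − 6×52 / (6×35) = 1 − 312/210 ≈ -0.486

-0.486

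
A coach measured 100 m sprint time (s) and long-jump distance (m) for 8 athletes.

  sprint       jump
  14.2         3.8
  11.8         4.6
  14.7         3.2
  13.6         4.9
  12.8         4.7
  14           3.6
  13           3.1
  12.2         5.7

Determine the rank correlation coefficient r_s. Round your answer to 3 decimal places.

Rank sprint: 7, 1, 8, 5, 3, 6, 4, 2
Rank jump: 4, 5, 2, 7, 6, 3, 1, 8
d = rank(sprint) − rank(jump): 3, -4, 6, -2, -3, 3, 3, -6; Σd² = 128
ρ = 1 − 6Σd² / [n(n²−1)] = 1 − 6×128 / (8×63) = 1 − 768/504 ≈ -0.524

-0.524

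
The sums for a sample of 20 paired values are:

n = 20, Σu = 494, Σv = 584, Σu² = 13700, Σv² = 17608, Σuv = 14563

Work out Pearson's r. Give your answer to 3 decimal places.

r = (nΣuv − ΣuΣv) / √[(nΣu² − (Σu)²)(nΣv² − (Σv)²)]
Numerator: 20×14563 − 494×584 = 2764
Denominator: √[(274000 − 244036)(352160 − 341056)] = √[29964 × 11104] = 18240.6210
r = 2764 / 18240.6210 ≈ 0.152

0.152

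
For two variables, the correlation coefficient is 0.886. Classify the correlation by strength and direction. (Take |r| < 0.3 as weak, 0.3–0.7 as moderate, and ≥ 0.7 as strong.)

strong positive

r = 0.886 > 0 so the relationship is positive.
|r| = 0.886, which falls in the strong range.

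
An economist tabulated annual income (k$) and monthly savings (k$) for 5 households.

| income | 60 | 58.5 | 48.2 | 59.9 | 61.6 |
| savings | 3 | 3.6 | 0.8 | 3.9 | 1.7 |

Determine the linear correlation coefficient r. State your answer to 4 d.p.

0.6417

n = 5, Σx = 288.2, Σy = 13, Σx² = 16728.06, Σy² = 40.7, Σxy = 767.49
nΣxy − ΣxΣy = 3837.45 − 3746.6 = 90.85
nΣx² − (Σx)² = 83640.3 − 83059.24 = 581.06; nΣy² − (Σy)² = 203.5 − 169 = 34.5
r = 90.85 / √(581.06 × 34.5) = 90.85 / 141.5859 ≈ 0.6417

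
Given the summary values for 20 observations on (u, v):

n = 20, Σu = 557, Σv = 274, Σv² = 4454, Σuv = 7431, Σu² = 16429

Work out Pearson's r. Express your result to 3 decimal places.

r = (nΣuv − ΣuΣv) / √[(nΣu² − (Σu)²)(nΣv² − (Σv)²)]
Numerator: 20×7431 − 557×274 = -3998
Denominator: √[(328580 − 310249)(89080 − 75076)] = √[18331 × 14004] = 16022.0886
r = -3998 / 16022.0886 ≈ -0.250

-0.250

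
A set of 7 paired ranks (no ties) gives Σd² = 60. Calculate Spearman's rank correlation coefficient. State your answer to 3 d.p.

ρ = 1 − 6Σd² / [n(n²−1)] = 1 − 6×60 / (7×48)
  = 1 − 360/336 = 1 − 1.0714 ≈ -0.071

-0.071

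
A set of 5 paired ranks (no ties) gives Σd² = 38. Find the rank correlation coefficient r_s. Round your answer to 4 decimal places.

-0.9000

ρ = 1 − 6Σd² / [n(n²−1)] = 1 − 6×38 / (5×24)
  = 1 − 228/120 = 1 − 1.90000 ≈ -0.9000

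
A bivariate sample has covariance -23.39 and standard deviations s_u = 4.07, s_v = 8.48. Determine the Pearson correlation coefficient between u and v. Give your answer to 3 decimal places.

r = Cov(u,v) / (s_u · s_v) = -23.39 / (4.07 × 8.48)
  = -23.39 / 34.5136 ≈ -0.678

-0.678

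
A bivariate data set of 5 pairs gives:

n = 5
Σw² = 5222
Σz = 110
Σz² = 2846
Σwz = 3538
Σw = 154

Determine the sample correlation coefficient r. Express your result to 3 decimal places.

r = (nΣwz − ΣwΣz) / √[(nΣw² − (Σw)²)(nΣz² − (Σz)²)]
Numerator: 5×3538 − 154×110 = 750
Denominator: √[(26110 − 23716)(14230 − 12100)] = √[2394 × 2130] = 2258.1453
r = 750 / 2258.1453 ≈ 0.332

0.332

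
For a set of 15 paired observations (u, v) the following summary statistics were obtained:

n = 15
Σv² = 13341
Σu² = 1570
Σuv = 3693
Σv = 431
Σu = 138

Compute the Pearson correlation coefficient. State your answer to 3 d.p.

r = (nΣuv − ΣuΣv) / √[(nΣu² − (Σu)²)(nΣv² − (Σv)²)]
Numerator: 15×3693 − 138×431 = -4083
Denominator: √[(23550 − 19044)(200115 − 185761)] = √[4506 × 14354] = 8042.3332
r = -4083 / 8042.3332 ≈ -0.508

-0.508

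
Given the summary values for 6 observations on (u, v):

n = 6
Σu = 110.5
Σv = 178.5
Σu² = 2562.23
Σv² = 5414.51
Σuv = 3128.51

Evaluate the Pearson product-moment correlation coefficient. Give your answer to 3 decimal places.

r = (nΣuv − ΣuΣv) / √[(nΣu² − (Σu)²)(nΣv² − (Σv)²)]
Numerator: 6×3128.51 − 110.5×178.5 = -953.19
Denominator: √[(15373.38 − 12210.25)(32487.06 − 31862.25)] = √[3163.13 × 624.81] = 1405.8290
r = -953.19 / 1405.8290 ≈ -0.678

-0.678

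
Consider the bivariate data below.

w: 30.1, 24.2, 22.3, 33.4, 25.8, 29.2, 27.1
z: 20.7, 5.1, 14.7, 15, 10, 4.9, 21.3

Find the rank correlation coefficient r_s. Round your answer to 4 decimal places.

Rank w: 6, 2, 1, 7, 3, 5, 4
Rank z: 6, 2, 4, 5, 3, 1, 7
d = rank(w) − rank(z): 0, 0, -3, 2, 0, 4, -3; Σd² = 38
ρ = 1 − 6Σd² / [n(n²−1)] = 1 − 6×38 / (7×48) = 1 − 228/336 ≈ 0.3214

0.3214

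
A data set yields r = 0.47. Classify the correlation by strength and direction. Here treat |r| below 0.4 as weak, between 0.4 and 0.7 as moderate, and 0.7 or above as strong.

r = 0.47 > 0 so the relationship is positive.
|r| = 0.47, which falls in the moderate range.

moderate positive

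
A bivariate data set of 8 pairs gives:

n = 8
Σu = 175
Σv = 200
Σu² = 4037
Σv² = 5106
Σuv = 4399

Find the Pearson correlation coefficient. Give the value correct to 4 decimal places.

0.1613

r = (nΣuv − ΣuΣv) / √[(nΣu² − (Σu)²)(nΣv² − (Σv)²)]
Numerator: 8×4399 − 175×200 = 192
Denominator: √[(32296 − 30625)(40848 − 40000)] = √[1671 × 848] = 1190.3815
r = 192 / 1190.3815 ≈ 0.1613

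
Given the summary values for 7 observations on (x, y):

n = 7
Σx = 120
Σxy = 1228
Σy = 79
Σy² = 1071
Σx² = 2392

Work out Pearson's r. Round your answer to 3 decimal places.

-0.515

r = (nΣxy − ΣxΣy) / √[(nΣx² − (Σx)²)(nΣy² − (Σy)²)]
Numerator: 7×1228 − 120×79 = -884
Denominator: √[(16744 − 14400)(7497 − 6241)] = √[2344 × 1256] = 1715.8275
r = -884 / 1715.8275 ≈ -0.515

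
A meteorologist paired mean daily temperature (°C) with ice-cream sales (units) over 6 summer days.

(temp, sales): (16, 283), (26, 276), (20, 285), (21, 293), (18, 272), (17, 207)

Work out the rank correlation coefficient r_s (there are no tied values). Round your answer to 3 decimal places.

Rank temp: 1, 6, 4, 5, 3, 2
Rank sales: 4, 3, 5, 6, 2, 1
d = rank(temp) − rank(sales): -3, 3, -1, -1, 1, 1; Σd² = 22
ρ = 1 − 6Σd² / [n(n²−1)] = 1 − 6×22 / (6×35) = 1 − 132/210 ≈ 0.371

0.371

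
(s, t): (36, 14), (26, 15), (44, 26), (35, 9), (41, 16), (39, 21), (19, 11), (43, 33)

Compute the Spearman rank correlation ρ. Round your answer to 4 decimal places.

0.8333

Rank s: 4, 2, 8, 3, 6, 5, 1, 7
Rank t: 3, 4, 7, 1, 5, 6, 2, 8
d = rank(s) − rank(t): 1, -2, 1, 2, 1, -1, -1, -1; Σd² = 14
ρ = 1 − 6Σd² / [n(n²−1)] = 1 − 6×14 / (8×63) = 1 − 84/504 ≈ 0.8333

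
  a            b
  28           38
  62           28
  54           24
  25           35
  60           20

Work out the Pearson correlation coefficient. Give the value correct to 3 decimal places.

-0.877

n = 5, Σa = 229, Σb = 145, Σa² = 11769, Σb² = 4429, Σab = 6171
nΣab − ΣaΣb = 30855 − 33205 = -2350
nΣa² − (Σa)² = 58845 − 52441 = 6404; nΣb² − (Σb)² = 22145 − 21025 = 1120
r = -2350 / √(6404 × 1120) = -2350 / 2678.1486 ≈ -0.877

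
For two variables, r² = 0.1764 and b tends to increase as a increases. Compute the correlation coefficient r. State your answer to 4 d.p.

|r| = √0.1764 = 0.4200
The association is positive, so r = 0.4200.

0.4200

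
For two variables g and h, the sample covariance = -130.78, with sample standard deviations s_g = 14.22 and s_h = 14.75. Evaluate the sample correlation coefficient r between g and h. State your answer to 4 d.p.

-0.6235

r = Cov(g,h) / (s_g · s_h) = -130.78 / (14.22 × 14.75)
  = -130.78 / 209.7450 ≈ -0.6235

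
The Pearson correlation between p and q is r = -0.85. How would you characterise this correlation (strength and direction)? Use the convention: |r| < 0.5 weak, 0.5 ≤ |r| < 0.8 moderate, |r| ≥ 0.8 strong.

r = -0.85 < 0 so the relationship is negative.
|r| = 0.85, which falls in the strong range.

strong negative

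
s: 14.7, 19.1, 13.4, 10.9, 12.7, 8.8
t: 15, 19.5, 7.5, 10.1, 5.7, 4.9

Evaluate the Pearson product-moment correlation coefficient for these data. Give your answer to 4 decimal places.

0.8632

n = 6, Σs = 79.6, Σt = 62.7, Σs² = 1118, Σt² = 820.01, Σst = 919.05
nΣst − ΣsΣt = 5514.3 − 4990.92 = 523.38
nΣs² − (Σs)² = 6708 − 6336.16 = 371.84; nΣt² − (Σt)² = 4920.06 − 3931.29 = 988.77
r = 523.38 / √(371.84 × 988.77) = 523.38 / 606.3532 ≈ 0.8632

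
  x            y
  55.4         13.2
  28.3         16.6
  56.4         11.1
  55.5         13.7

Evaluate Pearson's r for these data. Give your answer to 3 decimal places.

-0.883

n = 4, Σx = 195.6, Σy = 54.6, Σx² = 10131.26, Σy² = 760.7, Σxy = 2587.45
nΣxy − ΣxΣy = 10349.8 − 10679.76 = -329.96
nΣx² − (Σx)² = 40525.04 − 38259.36 = 2265.68; nΣy² − (Σy)² = 3042.8 − 2981.16 = 61.64
r = -329.96 / √(2265.68 × 61.64) = -329.96 / 373.7065 ≈ -0.883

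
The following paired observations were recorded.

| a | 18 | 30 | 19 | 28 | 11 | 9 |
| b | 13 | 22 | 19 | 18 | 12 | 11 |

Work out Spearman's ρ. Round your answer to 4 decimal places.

Rank a: 3, 6, 4, 5, 2, 1
Rank b: 3, 6, 5, 4, 2, 1
d = rank(a) − rank(b): 0, 0, -1, 1, 0, 0; Σd² = 2
ρ = 1 − 6Σd² / [n(n²−1)] = 1 − 6×2 / (6×35) = 1 − 12/210 ≈ 0.9429

0.9429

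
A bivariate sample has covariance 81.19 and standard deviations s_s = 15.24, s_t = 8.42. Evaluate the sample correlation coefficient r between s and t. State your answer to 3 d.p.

r = Cov(s,t) / (s_s · s_t) = 81.19 / (15.24 × 8.42)
  = 81.19 / 128.3208 ≈ 0.633

0.633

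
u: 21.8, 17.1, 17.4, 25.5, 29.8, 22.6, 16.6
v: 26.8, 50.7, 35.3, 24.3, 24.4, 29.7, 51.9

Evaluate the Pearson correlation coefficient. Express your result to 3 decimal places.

-0.826

n = 7, Σu = 150.8, Σv = 243.1, Σu² = 3395.02, Σv² = 9296.37, Σuv = 4944.96
nΣuv − ΣuΣv = 34614.72 − 36659.48 = -2044.76
nΣu² − (Σu)² = 23765.14 − 22740.64 = 1024.5; nΣv² − (Σv)² = 65074.59 − 59097.61 = 5976.98
r = -2044.76 / √(1024.5 × 5976.98) = -2044.76 / 2474.5537 ≈ -0.826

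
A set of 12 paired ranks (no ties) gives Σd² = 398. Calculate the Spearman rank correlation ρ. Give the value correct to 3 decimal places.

-0.392

ρ = 1 − 6Σd² / [n(n²−1)] = 1 − 6×398 / (12×143)
  = 1 − 2388/1716 = 1 − 1.3916 ≈ -0.392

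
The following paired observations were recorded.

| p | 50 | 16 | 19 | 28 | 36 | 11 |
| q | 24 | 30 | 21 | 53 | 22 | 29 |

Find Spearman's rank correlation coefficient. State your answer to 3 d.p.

-0.257

Rank p: 6, 2, 3, 4, 5, 1
Rank q: 3, 5, 1, 6, 2, 4
d = rank(p) − rank(q): 3, -3, 2, -2, 3, -3; Σd² = 44
ρ = 1 − 6Σd² / [n(n²−1)] = 1 − 6×44 / (6×35) = 1 − 264/210 ≈ -0.257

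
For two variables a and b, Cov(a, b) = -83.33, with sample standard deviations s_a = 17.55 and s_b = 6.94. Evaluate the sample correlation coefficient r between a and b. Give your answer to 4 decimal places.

r = Cov(a,b) / (s_a · s_b) = -83.33 / (17.55 × 6.94)
  = -83.33 / 121.7970 ≈ -0.6842

-0.6842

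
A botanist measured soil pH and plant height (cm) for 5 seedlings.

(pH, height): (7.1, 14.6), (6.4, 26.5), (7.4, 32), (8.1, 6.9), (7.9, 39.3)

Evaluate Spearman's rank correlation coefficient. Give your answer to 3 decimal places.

-0.100

Rank pH: 2, 1, 3, 5, 4
Rank height: 2, 3, 4, 1, 5
d = rank(pH) − rank(height): 0, -2, -1, 4, -1; Σd² = 22
ρ = 1 − 6Σd² / [n(n²−1)] = 1 − 6×22 / (5×24) = 1 − 132/120 ≈ -0.100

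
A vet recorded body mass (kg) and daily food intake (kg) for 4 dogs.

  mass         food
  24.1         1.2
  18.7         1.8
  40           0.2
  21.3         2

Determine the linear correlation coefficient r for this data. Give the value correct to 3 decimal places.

n = 4, Σx = 104.1, Σy = 5.2, Σx² = 2984.19, Σy² = 8.72, Σxy = 113.18
nΣxy − ΣxΣy = 452.72 − 541.32 = -88.6
nΣx² − (Σx)² = 11936.76 − 10836.81 = 1099.95; nΣy² − (Σy)² = 34.88 − 27.04 = 7.84
r = -88.6 / √(1099.95 × 7.84) = -88.6 / 92.8634 ≈ -0.954

-0.954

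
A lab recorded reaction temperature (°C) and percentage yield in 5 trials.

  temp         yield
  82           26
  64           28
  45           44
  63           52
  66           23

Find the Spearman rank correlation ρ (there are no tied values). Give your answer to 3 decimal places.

Rank temp: 5, 3, 1, 2, 4
Rank yield: 2, 3, 4, 5, 1
d = rank(temp) − rank(yield): 3, 0, -3, -3, 3; Σd² = 36
ρ = 1 − 6Σd² / [n(n²−1)] = 1 − 6×36 / (5×24) = 1 − 216/120 ≈ -0.800

-0.800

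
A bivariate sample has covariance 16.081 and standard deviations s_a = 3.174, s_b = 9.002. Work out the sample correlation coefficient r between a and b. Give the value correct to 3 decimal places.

0.563

r = Cov(a,b) / (s_a · s_b) = 16.081 / (3.174 × 9.002)
  = 16.081 / 28.5723 ≈ 0.563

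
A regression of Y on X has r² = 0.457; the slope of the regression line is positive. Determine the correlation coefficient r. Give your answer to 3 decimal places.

0.676

|r| = √0.457 = 0.676
The association is positive, so r = 0.676.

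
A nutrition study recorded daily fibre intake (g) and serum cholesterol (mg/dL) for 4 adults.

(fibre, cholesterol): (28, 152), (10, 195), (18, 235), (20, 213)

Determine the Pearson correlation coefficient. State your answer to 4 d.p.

-0.5239

n = 4, Σx = 76, Σy = 795, Σx² = 1608, Σy² = 161723, Σxy = 14696
nΣxy − ΣxΣy = 58784 − 60420 = -1636
nΣx² − (Σx)² = 6432 − 5776 = 656; nΣy² − (Σy)² = 646892 − 632025 = 14867
r = -1636 / √(656 × 14867) = -1636 / 3122.9396 ≈ -0.5239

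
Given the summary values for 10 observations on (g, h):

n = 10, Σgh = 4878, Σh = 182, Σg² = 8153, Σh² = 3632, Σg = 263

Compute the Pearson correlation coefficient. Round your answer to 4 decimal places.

r = (nΣgh − ΣgΣh) / √[(nΣg² − (Σg)²)(nΣh² − (Σh)²)]
Numerator: 10×4878 − 263×182 = 914
Denominator: √[(81530 − 69169)(36320 − 33124)] = √[12361 × 3196] = 6285.3605
r = 914 / 6285.3605 ≈ 0.1454

0.1454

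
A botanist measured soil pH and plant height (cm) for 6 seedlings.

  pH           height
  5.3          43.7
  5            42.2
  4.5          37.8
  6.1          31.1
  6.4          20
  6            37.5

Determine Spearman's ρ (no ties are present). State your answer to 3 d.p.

-0.771

Rank pH: 3, 2, 1, 5, 6, 4
Rank height: 6, 5, 4, 2, 1, 3
d = rank(pH) − rank(height): -3, -3, -3, 3, 5, 1; Σd² = 62
ρ = 1 − 6Σd² / [n(n²−1)] = 1 − 6×62 / (6×35) = 1 − 372/210 ≈ -0.771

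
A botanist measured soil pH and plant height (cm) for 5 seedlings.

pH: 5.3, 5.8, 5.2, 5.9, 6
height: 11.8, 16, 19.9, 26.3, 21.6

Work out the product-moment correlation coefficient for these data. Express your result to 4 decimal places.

n = 5, Σx = 28.2, Σy = 95.6, Σx² = 159.58, Σy² = 1949.5, Σxy = 543.59
nΣxy − ΣxΣy = 2717.95 − 2695.92 = 22.03
nΣx² − (Σx)² = 797.9 − 795.24 = 2.66; nΣy² − (Σy)² = 9747.5 − 9139.36 = 608.14
r = 22.03 / √(2.66 × 608.14) = 22.03 / 40.2200 ≈ 0.5477

0.5477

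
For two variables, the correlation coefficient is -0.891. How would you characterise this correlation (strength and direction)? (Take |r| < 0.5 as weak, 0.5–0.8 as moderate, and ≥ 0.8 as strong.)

strong negative

r = -0.891 < 0 so the relationship is negative.
|r| = 0.891, which falls in the strong range.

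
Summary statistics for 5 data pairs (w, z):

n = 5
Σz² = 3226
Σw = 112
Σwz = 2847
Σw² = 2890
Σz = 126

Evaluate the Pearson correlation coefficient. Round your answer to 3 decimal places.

0.177

r = (nΣwz − ΣwΣz) / √[(nΣw² − (Σw)²)(nΣz² − (Σz)²)]
Numerator: 5×2847 − 112×126 = 123
Denominator: √[(14450 − 12544)(16130 − 15876)] = √[1906 × 254] = 695.7902
r = 123 / 695.7902 ≈ 0.177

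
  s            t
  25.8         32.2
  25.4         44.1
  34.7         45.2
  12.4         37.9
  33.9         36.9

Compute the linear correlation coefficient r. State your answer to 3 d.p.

0.259

n = 5, Σs = 132.2, Σt = 196.3, Σs² = 3817.86, Σt² = 7822.71, Σst = 5240.21
nΣst − ΣsΣt = 26201.05 − 25950.86 = 250.19
nΣs² − (Σs)² = 19089.3 − 17476.84 = 1612.46; nΣt² − (Σt)² = 39113.55 − 38533.69 = 579.86
r = 250.19 / √(1612.46 × 579.86) = 250.19 / 966.9545 ≈ 0.259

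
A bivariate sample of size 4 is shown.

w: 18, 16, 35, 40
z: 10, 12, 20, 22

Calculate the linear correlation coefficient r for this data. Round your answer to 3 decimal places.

n = 4, Σw = 109, Σz = 64, Σw² = 3405, Σz² = 1128, Σwz = 1952
nΣwz − ΣwΣz = 7808 − 6976 = 832
nΣw² − (Σw)² = 13620 − 11881 = 1739; nΣz² − (Σz)² = 4512 − 4096 = 416
r = 832 / √(1739 × 416) = 832 / 850.5434 ≈ 0.978

0.978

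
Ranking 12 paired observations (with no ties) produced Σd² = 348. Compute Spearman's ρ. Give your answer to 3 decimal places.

-0.217

ρ = 1 − 6Σd² / [n(n²−1)] = 1 − 6×348 / (12×143)
  = 1 − 2088/1716 = 1 − 1.2168 ≈ -0.217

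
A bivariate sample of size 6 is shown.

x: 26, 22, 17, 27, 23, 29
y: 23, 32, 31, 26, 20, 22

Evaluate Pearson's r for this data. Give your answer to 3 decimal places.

n = 6, Σx = 144, Σy = 154, Σx² = 3548, Σy² = 4074, Σxy = 3629
nΣxy − ΣxΣy = 21774 − 22176 = -402
nΣx² − (Σx)² = 21288 − 20736 = 552; nΣy² − (Σy)² = 24444 − 23716 = 728
r = -402 / √(552 × 728) = -402 / 633.9211 ≈ -0.634

-0.634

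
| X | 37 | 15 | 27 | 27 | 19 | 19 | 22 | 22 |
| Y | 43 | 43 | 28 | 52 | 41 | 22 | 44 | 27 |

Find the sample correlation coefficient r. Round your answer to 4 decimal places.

n = 8, ΣX = 188, ΣY = 300, ΣX² = 4742, ΣY² = 12016, ΣXY = 7155
nΣXY − ΣXΣY = 57240 − 56400 = 840
nΣX² − (ΣX)² = 37936 − 35344 = 2592; nΣY² − (ΣY)² = 96128 − 90000 = 6128
r = 840 / √(2592 × 6128) = 840 / 3985.4455 ≈ 0.2108

0.2108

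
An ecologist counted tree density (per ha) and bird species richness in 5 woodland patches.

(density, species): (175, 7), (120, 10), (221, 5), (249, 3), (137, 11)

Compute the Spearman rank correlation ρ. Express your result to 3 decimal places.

-0.900

Rank density: 3, 1, 4, 5, 2
Rank species: 3, 4, 2, 1, 5
d = rank(density) − rank(species): 0, -3, 2, 4, -3; Σd² = 38
ρ = 1 − 6Σd² / [n(n²−1)] = 1 − 6×38 / (5×24) = 1 − 228/120 ≈ -0.900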